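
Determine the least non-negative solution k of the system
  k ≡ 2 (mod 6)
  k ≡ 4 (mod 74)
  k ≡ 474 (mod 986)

75410

gcd(6, 74) = 2 and 2 | (4 − 2), so the pair is consistent; merging gives k ≡ 152 (mod 222), where 222 = lcm(6, 74).
gcd(222, 986) = 2 and 2 | (474 − 152), so the pair is consistent; merging gives k ≡ 75410 (mod 109446), where 109446 = lcm(222, 986).
The solution is unique modulo lcm(6, 74, 986) = 109446.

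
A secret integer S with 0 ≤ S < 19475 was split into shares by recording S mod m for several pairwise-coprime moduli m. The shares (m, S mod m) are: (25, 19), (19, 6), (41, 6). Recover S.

17144

The moduli are pairwise coprime; N = 25·19·41 = 19475.
N/25 = 779; 779 ≡ 4 (mod 25); 4·19 ≡ 1, so inverse 19.
N/19 = 1025; 1025 ≡ 18 (mod 19); 18·18 ≡ 1, so inverse 18.
N/41 = 475; 475 ≡ 24 (mod 41); 24·12 ≡ 1, so inverse 12.
S ≡ 19·779·19 + 6·1025·18 + 6·475·12 = 426119.
426119 mod 19475 = 17144.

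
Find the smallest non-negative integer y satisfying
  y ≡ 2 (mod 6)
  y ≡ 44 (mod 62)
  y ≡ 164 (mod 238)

Combine the congruences pairwise.
gcd(6, 62) = 2 and 2 | (44 − 2), so the pair is consistent; merging gives y ≡ 44 (mod 186), where 186 = lcm(6, 62).
gcd(186, 238) = 2 and 2 | (164 − 44), so the pair is consistent; merging gives y ≡ 3020 (mod 22134), where 22134 = lcm(186, 238).
The solution is unique modulo lcm(6, 62, 238) = 22134.

3020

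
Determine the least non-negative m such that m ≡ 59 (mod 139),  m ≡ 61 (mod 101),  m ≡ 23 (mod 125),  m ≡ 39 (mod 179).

The moduli are pairwise coprime; N = 139·101·125·179 = 314122625.
N/139 = 2259875; 2259875 ≡ 13 (mod 139); 13·107 ≡ 1, so inverse 107.
N/101 = 3110125; 3110125 ≡ 32 (mod 101); 32·60 ≡ 1, so inverse 60.
N/125 = 2512981; 2512981 ≡ 106 (mod 125); 106·46 ≡ 1, so inverse 46.
N/179 = 1754875; 1754875 ≡ 138 (mod 179); 138·48 ≡ 1, so inverse 48.
m ≡ 59·2259875·107 + 61·3110125·60 + 23·2512981·46 + 39·1754875·48 = 31593508273.
31593508273 mod 314122625 = 181245773.

181245773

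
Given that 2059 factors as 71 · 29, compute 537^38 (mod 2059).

Mod 71: 537 ≡ 40; 40^38 ≡ 29 (mod 71).
Mod 29: 537 ≡ 15; by Fermat, exponent reduces to 38 mod 28 = 10; 15^10 ≡ 13 (mod 29).
Combine by CRT: x ≡ 29 (mod 71), x ≡ 13 (mod 29) ⇒ x ≡ 100 (mod 2059).

100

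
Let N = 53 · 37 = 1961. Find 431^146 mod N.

1353

Mod 53: 431 ≡ 7; by Fermat, exponent reduces to 146 mod 52 = 42; 7^42 ≡ 28 (mod 53).
Mod 37: 431 ≡ 24; by Fermat, exponent reduces to 146 mod 36 = 2; 24^2 ≡ 21 (mod 37).
Combine by CRT: x ≡ 28 (mod 53), x ≡ 21 (mod 37) ⇒ x ≡ 1353 (mod 1961).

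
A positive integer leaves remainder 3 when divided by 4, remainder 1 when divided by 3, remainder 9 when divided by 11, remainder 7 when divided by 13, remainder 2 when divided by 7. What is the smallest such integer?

163

The moduli are pairwise coprime; M = 4·3·11·13·7 = 12012.
M/4 = 3003; 3003 ≡ 3 (mod 4); 3·3 ≡ 1, so inverse 3.
M/3 = 4004; 4004 ≡ 2 (mod 3); 2·2 ≡ 1, so inverse 2.
M/11 = 1092; 1092 ≡ 3 (mod 11); 3·4 ≡ 1, so inverse 4.
M/13 = 924; 924 ≡ 1 (mod 13), inverse 1.
M/7 = 1716; 1716 ≡ 1 (mod 7), inverse 1.
n ≡ 3·3003·3 + 1·4004·2 + 9·1092·4 + 7·924·1 + 2·1716·1 = 84247.
84247 mod 12012 = 163.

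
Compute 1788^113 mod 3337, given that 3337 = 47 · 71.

2550

Mod 47: 1788 ≡ 2; by Fermat, exponent reduces to 113 mod 46 = 21; 2^21 ≡ 12 (mod 47).
Mod 71: 1788 ≡ 13; by Fermat, exponent reduces to 113 mod 70 = 43; 13^43 ≡ 65 (mod 71).
Combine by CRT: x ≡ 12 (mod 47), x ≡ 65 (mod 71) ⇒ x ≡ 2550 (mod 3337).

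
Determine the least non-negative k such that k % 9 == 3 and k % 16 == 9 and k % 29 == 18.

1497

From k ≡ 3 (mod 9) write k = 3 + 9t. Substituting into k ≡ 9 (mod 16) gives 9t ≡ 6 (mod 16), and since 9⁻¹ ≡ 9 (mod 16), t ≡ 6. Hence k ≡ 3 + 9·6 = 57 (mod 144).
From k ≡ 57 (mod 144) write k = 57 + 144t. Substituting into k ≡ 18 (mod 29) gives 144t ≡ 19 (mod 29), and since 28⁻¹ ≡ 28 (mod 29), t ≡ 10. Hence k ≡ 57 + 144·10 = 1497 (mod 4176).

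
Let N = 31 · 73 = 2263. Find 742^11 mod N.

Mod 31: 742 ≡ 29; 29^11 ≡ 29 (mod 31).
Mod 73: 742 ≡ 12; 12^11 ≡ 54 (mod 73).
Combine by CRT: x ≡ 29 (mod 31), x ≡ 54 (mod 73) ⇒ x ≡ 711 (mod 2263).

711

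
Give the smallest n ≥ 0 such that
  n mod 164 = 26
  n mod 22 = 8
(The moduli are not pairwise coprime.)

1174

gcd(164, 22) = 2 and 2 | (8 − 26), so the pair is consistent; merging gives n ≡ 1174 (mod 1804), where 1804 = lcm(164, 22).
The solution is unique modulo lcm(164, 22) = 1804.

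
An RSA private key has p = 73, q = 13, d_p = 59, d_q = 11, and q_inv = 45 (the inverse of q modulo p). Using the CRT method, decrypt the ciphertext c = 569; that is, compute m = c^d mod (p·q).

823

m₁ = c^(d_p) mod p: c ≡ 58 (mod 73), and 58^59 mod 73 = 20.
m₂ = c^(d_q) mod q: c ≡ 10 (mod 13), and 10^11 mod 13 = 4.
h = q_inv·(m₁ − m₂) mod p = 45·(20 − 4) mod 73 = 63.
m = m₂ + h·q = 4 + 63·13 = 823.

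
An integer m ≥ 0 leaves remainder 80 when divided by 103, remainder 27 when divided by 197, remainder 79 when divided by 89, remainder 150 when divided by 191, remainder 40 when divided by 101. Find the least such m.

32988441573

The moduli are pairwise coprime; N = 103·197·89·191·101 = 34837597609.
N/103 = 338229103; 338229103 ≡ 72 (mod 103); 72·93 ≡ 1, so inverse 93.
N/197 = 176840597; 176840597 ≡ 1 (mod 197), inverse 1.
N/89 = 391433681; 391433681 ≡ 22 (mod 89); 22·85 ≡ 1, so inverse 85.
N/191 = 182395799; 182395799 ≡ 158 (mod 191); 158·81 ≡ 1, so inverse 81.
N/101 = 344926709; 344926709 ≡ 94 (mod 101); 94·72 ≡ 1, so inverse 72.
m ≡ 80·338229103·93 + 27·176840597·1 + 79·391433681·85 + 150·182395799·81 + 40·344926709·72 = 8359174270124.
8359174270124 mod 34837597609 = 32988441573.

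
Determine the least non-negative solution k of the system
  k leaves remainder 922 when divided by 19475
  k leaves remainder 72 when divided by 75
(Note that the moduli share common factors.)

20397

gcd(19475, 75) = 25 and 25 | (72 − 922), so the pair is consistent; merging gives k ≡ 20397 (mod 58425), where 58425 = lcm(19475, 75).
The solution is unique modulo lcm(19475, 75) = 58425.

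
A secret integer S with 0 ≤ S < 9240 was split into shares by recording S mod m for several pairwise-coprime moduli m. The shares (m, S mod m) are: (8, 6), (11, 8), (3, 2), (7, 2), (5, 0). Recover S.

3110

From S ≡ 6 (mod 8) write S = 6 + 8t. Substituting into S ≡ 8 (mod 11) gives 8t ≡ 2 (mod 11), and since 8⁻¹ ≡ 7 (mod 11), t ≡ 3. Hence S ≡ 6 + 8·3 = 30 (mod 88).
From S ≡ 30 (mod 88) write S = 30 + 88t. Substituting into S ≡ 2 (mod 3) gives 88t ≡ 2 (mod 3), and since 1⁻¹ ≡ 1 (mod 3), t ≡ 2. Hence S ≡ 30 + 88·2 = 206 (mod 264).
From S ≡ 206 (mod 264) write S = 206 + 264t. Substituting into S ≡ 2 (mod 7) gives 264t ≡ 6 (mod 7), and since 5⁻¹ ≡ 3 (mod 7), t ≡ 4. Hence S ≡ 206 + 264·4 = 1262 (mod 1848).
From S ≡ 1262 (mod 1848) write S = 1262 + 1848t. Substituting into S ≡ 0 (mod 5) gives 1848t ≡ 3 (mod 5), and since 3⁻¹ ≡ 2 (mod 5), t ≡ 1. Hence S ≡ 1262 + 1848·1 = 3110 (mod 9240).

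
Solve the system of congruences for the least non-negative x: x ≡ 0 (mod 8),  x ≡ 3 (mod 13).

16

From x ≡ 0 (mod 8) write x = 0 + 8t. Substituting into x ≡ 3 (mod 13) gives 8t ≡ 3 (mod 13), and since 8⁻¹ ≡ 5 (mod 13), t ≡ 2. Hence x ≡ 0 + 8·2 = 16 (mod 104).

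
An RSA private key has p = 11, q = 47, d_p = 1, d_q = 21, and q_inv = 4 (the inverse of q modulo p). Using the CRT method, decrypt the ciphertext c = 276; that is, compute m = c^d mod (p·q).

265

m₁ = c^(d_p) mod p: c ≡ 1 (mod 11), and 1^1 mod 11 = 1.
m₂ = c^(d_q) mod q: c ≡ 41 (mod 47), and 41^21 mod 47 = 30.
h = q_inv·(m₁ − m₂) mod p = 4·(1 − 30) mod 11 = 5.
m = m₂ + h·q = 30 + 5·47 = 265.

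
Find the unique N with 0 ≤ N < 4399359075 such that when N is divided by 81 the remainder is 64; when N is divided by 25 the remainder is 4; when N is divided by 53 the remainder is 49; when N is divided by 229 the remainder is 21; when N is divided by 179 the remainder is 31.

4375961479

From N ≡ 64 (mod 81) write N = 64 + 81t. Substituting into N ≡ 4 (mod 25) gives 81t ≡ 15 (mod 25), and since 6⁻¹ ≡ 21 (mod 25), t ≡ 15. Hence N ≡ 64 + 81·15 = 1279 (mod 2025).
From N ≡ 1279 (mod 2025) write N = 1279 + 2025t. Substituting into N ≡ 49 (mod 53) gives 2025t ≡ 42 (mod 53), and since 11⁻¹ ≡ 29 (mod 53), t ≡ 52. Hence N ≡ 1279 + 2025·52 = 106579 (mod 107325).
From N ≡ 106579 (mod 107325) write N = 106579 + 107325t. Substituting into N ≡ 21 (mod 229) gives 107325t ≡ 156 (mod 229), and since 153⁻¹ ≡ 3 (mod 229), t ≡ 10. Hence N ≡ 106579 + 107325·10 = 1179829 (mod 24577425).
From N ≡ 1179829 (mod 24577425) write N = 1179829 + 24577425t. Substituting into N ≡ 31 (mod 179) gives 24577425t ≡ 170 (mod 179), and since 9⁻¹ ≡ 20 (mod 179), t ≡ 178. Hence N ≡ 1179829 + 24577425·178 = 4375961479 (mod 4399359075).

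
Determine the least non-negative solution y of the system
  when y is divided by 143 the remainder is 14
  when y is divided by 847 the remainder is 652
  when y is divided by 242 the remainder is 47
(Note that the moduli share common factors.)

16745

gcd(143, 847) = 11 and 11 | (652 − 14), so the pair is consistent; merging gives y ≡ 5734 (mod 11011), where 11011 = lcm(143, 847).
gcd(11011, 242) = 121 and 121 | (47 − 5734), so the pair is consistent; merging gives y ≡ 16745 (mod 22022), where 22022 = lcm(11011, 242).
The solution is unique modulo lcm(143, 847, 242) = 22022.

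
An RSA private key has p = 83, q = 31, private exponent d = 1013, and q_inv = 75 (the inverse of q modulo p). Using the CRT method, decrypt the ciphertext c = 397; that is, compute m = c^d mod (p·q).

d_p = d mod (p−1) = 1013 mod 82 = 29; d_q = d mod (q−1) = 23.
m₁ = c^(d_p) mod p: c ≡ 65 (mod 83), and 65^29 mod 83 = 36.
m₂ = c^(d_q) mod q: c ≡ 25 (mod 31), and 25^23 mod 31 = 5.
h = q_inv·(m₁ − m₂) mod p = 75·(36 − 5) mod 83 = 1.
m = m₂ + h·q = 5 + 1·31 = 36.

36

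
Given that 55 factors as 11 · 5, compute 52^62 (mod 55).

9

Mod 11: 52 ≡ 8; by Fermat, exponent reduces to 62 mod 10 = 2; 8^2 ≡ 9 (mod 11).
Mod 5: 52 ≡ 2; by Fermat, exponent reduces to 62 mod 4 = 2; 2^2 ≡ 4 (mod 5).
Combine by CRT: x ≡ 9 (mod 11), x ≡ 4 (mod 5) ⇒ x ≡ 9 (mod 55).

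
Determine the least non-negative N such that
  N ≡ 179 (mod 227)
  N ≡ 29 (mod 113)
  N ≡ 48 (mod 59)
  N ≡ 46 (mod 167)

The moduli are pairwise coprime; M = 227·113·59·167 = 252739303.
M/227 = 1113389; 1113389 ≡ 181 (mod 227); 181·74 ≡ 1, so inverse 74.
M/113 = 2236631; 2236631 ≡ 22 (mod 113); 22·36 ≡ 1, so inverse 36.
M/59 = 4283717; 4283717 ≡ 22 (mod 59); 22·51 ≡ 1, so inverse 51.
M/167 = 1513409; 1513409 ≡ 55 (mod 167); 55·82 ≡ 1, so inverse 82.
N ≡ 179·1113389·74 + 29·2236631·36 + 48·4283717·51 + 46·1513409·82 = 33278111422.
33278111422 mod 252739303 = 169262729.

169262729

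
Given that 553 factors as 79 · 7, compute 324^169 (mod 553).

Mod 79: 324 ≡ 8; by Fermat, exponent reduces to 169 mod 78 = 13; 8^13 ≡ 1 (mod 79).
Mod 7: 324 ≡ 2; by Fermat, exponent reduces to 169 mod 6 = 1; 2^1 ≡ 2 (mod 7).
Combine by CRT: x ≡ 1 (mod 79), x ≡ 2 (mod 7) ⇒ x ≡ 317 (mod 553).

317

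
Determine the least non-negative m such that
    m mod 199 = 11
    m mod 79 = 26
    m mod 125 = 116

1023866

The moduli are pairwise coprime; N = 199·79·125 = 1965125.
N/199 = 9875; 9875 ≡ 124 (mod 199); 124·130 ≡ 1, so inverse 130.
N/79 = 24875; 24875 ≡ 69 (mod 79); 69·71 ≡ 1, so inverse 71.
N/125 = 15721; 15721 ≡ 96 (mod 125); 96·56 ≡ 1, so inverse 56.
m ≡ 11·9875·130 + 26·24875·71 + 116·15721·56 = 162164116.
162164116 mod 1965125 = 1023866.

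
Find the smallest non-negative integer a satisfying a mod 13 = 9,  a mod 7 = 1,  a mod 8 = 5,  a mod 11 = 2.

7757

The moduli are pairwise coprime; N = 13·7·8·11 = 8008.
N/13 = 616; 616 ≡ 5 (mod 13); 5·8 ≡ 1, so inverse 8.
N/7 = 1144; 1144 ≡ 3 (mod 7); 3·5 ≡ 1, so inverse 5.
N/8 = 1001; 1001 ≡ 1 (mod 8), inverse 1.
N/11 = 728; 728 ≡ 2 (mod 11); 2·6 ≡ 1, so inverse 6.
a ≡ 9·616·8 + 1·1144·5 + 5·1001·1 + 2·728·6 = 63813.
63813 mod 8008 = 7757.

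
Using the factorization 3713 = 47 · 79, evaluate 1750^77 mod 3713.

270

Mod 47: 1750 ≡ 11; by Fermat, exponent reduces to 77 mod 46 = 31; 11^31 ≡ 35 (mod 47).
Mod 79: 1750 ≡ 12; 12^77 ≡ 33 (mod 79).
Combine by CRT: x ≡ 35 (mod 47), x ≡ 33 (mod 79) ⇒ x ≡ 270 (mod 3713).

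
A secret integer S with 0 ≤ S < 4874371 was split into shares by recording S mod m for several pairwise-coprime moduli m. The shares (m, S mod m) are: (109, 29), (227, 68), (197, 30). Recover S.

From S ≡ 29 (mod 109) write S = 29 + 109t. Substituting into S ≡ 68 (mod 227) gives 109t ≡ 39 (mod 227), and since 109⁻¹ ≡ 25 (mod 227), t ≡ 67. Hence S ≡ 29 + 109·67 = 7332 (mod 24743).
From S ≡ 7332 (mod 24743) write S = 7332 + 24743t. Substituting into S ≡ 30 (mod 197) gives 24743t ≡ 184 (mod 197), and since 118⁻¹ ≡ 192 (mod 197), t ≡ 65. Hence S ≡ 7332 + 24743·65 = 1615627 (mod 4874371).

1615627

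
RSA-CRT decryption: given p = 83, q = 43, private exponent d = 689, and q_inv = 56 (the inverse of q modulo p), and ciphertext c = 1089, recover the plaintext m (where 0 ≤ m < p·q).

d_p = d mod (p−1) = 689 mod 82 = 33; d_q = d mod (q−1) = 17.
m₁ = c^(d_p) mod p: c ≡ 10 (mod 83), and 10^33 mod 83 = 65.
m₂ = c^(d_q) mod q: c ≡ 14 (mod 43), and 14^17 mod 43 = 38.
h = q_inv·(m₁ − m₂) mod p = 56·(65 − 38) mod 83 = 18.
m = m₂ + h·q = 38 + 18·43 = 812.

812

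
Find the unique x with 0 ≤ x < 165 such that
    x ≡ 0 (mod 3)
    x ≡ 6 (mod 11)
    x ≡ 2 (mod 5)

72

The moduli are pairwise coprime; N = 3·11·5 = 165.
N/3 = 55; 55 ≡ 1 (mod 3), inverse 1.
N/11 = 15; 15 ≡ 4 (mod 11); 4·3 ≡ 1, so inverse 3.
N/5 = 33; 33 ≡ 3 (mod 5); 3·2 ≡ 1, so inverse 2.
x ≡ 0·55·1 + 6·15·3 + 2·33·2 = 402.
402 mod 165 = 72.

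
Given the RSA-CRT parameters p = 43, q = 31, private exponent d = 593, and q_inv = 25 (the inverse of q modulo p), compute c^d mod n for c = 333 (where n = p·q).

1317

d_p = d mod (p−1) = 593 mod 42 = 5; d_q = d mod (q−1) = 23.
m₁ = c^(d_p) mod p: c ≡ 32 (mod 43), and 32^5 mod 43 = 27.
m₂ = c^(d_q) mod q: c ≡ 23 (mod 31), and 23^23 mod 31 = 15.
h = q_inv·(m₁ − m₂) mod p = 25·(27 − 15) mod 43 = 42.
m = m₂ + h·q = 15 + 42·31 = 1317.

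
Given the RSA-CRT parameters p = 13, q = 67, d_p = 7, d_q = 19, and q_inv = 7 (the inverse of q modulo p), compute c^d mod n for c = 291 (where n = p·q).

619

m₁ = c^(d_p) mod p: c ≡ 5 (mod 13), and 5^7 mod 13 = 8.
m₂ = c^(d_q) mod q: c ≡ 23 (mod 67), and 23^19 mod 67 = 16.
h = q_inv·(m₁ − m₂) mod p = 7·(8 − 16) mod 13 = 9.
m = m₂ + h·q = 16 + 9·67 = 619.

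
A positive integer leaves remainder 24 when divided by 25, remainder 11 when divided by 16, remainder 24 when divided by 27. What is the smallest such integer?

699

From k ≡ 24 (mod 25) write k = 24 + 25t. Substituting into k ≡ 11 (mod 16) gives 25t ≡ 3 (mod 16), and since 9⁻¹ ≡ 9 (mod 16), t ≡ 11. Hence k ≡ 24 + 25·11 = 299 (mod 400).
From k ≡ 299 (mod 400) write k = 299 + 400t. Substituting into k ≡ 24 (mod 27) gives 400t ≡ 22 (mod 27), and since 22⁻¹ ≡ 16 (mod 27), t ≡ 1. Hence k ≡ 299 + 400·1 = 699 (mod 10800).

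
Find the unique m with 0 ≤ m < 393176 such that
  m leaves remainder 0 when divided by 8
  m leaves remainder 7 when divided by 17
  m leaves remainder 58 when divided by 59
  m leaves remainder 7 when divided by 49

The moduli are pairwise coprime; N = 8·17·59·49 = 393176.
N/8 = 49147; 49147 ≡ 3 (mod 8); 3·3 ≡ 1, so inverse 3.
N/17 = 23128; 23128 ≡ 8 (mod 17); 8·15 ≡ 1, so inverse 15.
N/59 = 6664; 6664 ≡ 56 (mod 59); 56·39 ≡ 1, so inverse 39.
N/49 = 8024; 8024 ≡ 37 (mod 49); 37·4 ≡ 1, so inverse 4.
m ≡ 0·49147·3 + 7·23128·15 + 58·6664·39 + 7·8024·4 = 17727080.
17727080 mod 393176 = 34160.

34160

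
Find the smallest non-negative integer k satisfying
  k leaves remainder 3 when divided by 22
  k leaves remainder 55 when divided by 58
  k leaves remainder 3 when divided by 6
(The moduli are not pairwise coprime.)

gcd(22, 58) = 2 and 2 | (55 − 3), so the pair is consistent; merging gives k ≡ 113 (mod 638), where 638 = lcm(22, 58).
gcd(638, 6) = 2 and 2 | (3 − 113), so the pair is consistent; merging gives k ≡ 1389 (mod 1914), where 1914 = lcm(638, 6).
The solution is unique modulo lcm(22, 58, 6) = 1914.

1389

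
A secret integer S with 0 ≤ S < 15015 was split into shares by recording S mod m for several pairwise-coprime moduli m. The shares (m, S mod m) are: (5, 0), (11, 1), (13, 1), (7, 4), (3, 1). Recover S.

Combine the congruences pairwise.
From S ≡ 0 (mod 5) write S = 0 + 5t. Substituting into S ≡ 1 (mod 11) gives 5t ≡ 1 (mod 11), and since 5⁻¹ ≡ 9 (mod 11), t ≡ 9. Hence S ≡ 0 + 5·9 = 45 (mod 55).
From S ≡ 45 (mod 55) write S = 45 + 55t. Substituting into S ≡ 1 (mod 13) gives 55t ≡ 8 (mod 13), and since 3⁻¹ ≡ 9 (mod 13), t ≡ 7. Hence S ≡ 45 + 55·7 = 430 (mod 715).
From S ≡ 430 (mod 715) write S = 430 + 715t. Substituting into S ≡ 4 (mod 7) gives 715t ≡ 1 (mod 7), and since 1⁻¹ ≡ 1 (mod 7), t ≡ 1. Hence S ≡ 430 + 715·1 = 1145 (mod 5005).
From S ≡ 1145 (mod 5005) write S = 1145 + 5005t. Substituting into S ≡ 1 (mod 3) gives 5005t ≡ 2 (mod 3), and since 1⁻¹ ≡ 1 (mod 3), t ≡ 2. Hence S ≡ 1145 + 5005·2 = 11155 (mod 15015).

11155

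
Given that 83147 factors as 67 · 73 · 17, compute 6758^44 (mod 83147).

40000

Mod 67: 6758 ≡ 58; 58^44 ≡ 1 (mod 67).
Mod 73: 6758 ≡ 42; 42^44 ≡ 69 (mod 73).
Mod 17: 6758 ≡ 9; by Fermat, exponent reduces to 44 mod 16 = 12; 9^12 ≡ 16 (mod 17).
Combine by CRT: x ≡ 1 (mod 67), x ≡ 69 (mod 73), x ≡ 16 (mod 17) ⇒ x ≡ 40000 (mod 83147).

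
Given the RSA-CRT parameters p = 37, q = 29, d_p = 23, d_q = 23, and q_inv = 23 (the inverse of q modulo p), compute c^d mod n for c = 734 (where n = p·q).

m₁ = c^(d_p) mod p: c ≡ 31 (mod 37), and 31^23 mod 37 = 6.
m₂ = c^(d_q) mod q: c ≡ 9 (mod 29), and 9^23 mod 29 = 6.
h = q_inv·(m₁ − m₂) mod p = 23·(6 − 6) mod 37 = 0.
m = m₂ + h·q = 6 + 0·29 = 6.

6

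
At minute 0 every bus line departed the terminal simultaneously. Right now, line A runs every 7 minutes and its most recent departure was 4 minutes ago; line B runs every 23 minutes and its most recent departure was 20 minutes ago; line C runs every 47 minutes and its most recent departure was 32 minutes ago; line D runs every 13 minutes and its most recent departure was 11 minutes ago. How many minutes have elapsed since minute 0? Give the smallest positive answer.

The moduli are pairwise coprime; N = 7·23·47·13 = 98371.
N/7 = 14053; 14053 ≡ 4 (mod 7); 4·2 ≡ 1, so inverse 2.
N/23 = 4277; 4277 ≡ 22 (mod 23); 22·22 ≡ 1, so inverse 22.
N/47 = 2093; 2093 ≡ 25 (mod 47); 25·32 ≡ 1, so inverse 32.
N/13 = 7567; 7567 ≡ 1 (mod 13), inverse 1.
t ≡ 4·14053·2 + 20·4277·22 + 32·2093·32 + 11·7567·1 = 4220773.
4220773 mod 98371 = 89191.

89191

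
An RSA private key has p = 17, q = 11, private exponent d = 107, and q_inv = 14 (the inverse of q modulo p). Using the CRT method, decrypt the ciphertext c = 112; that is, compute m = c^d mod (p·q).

d_p = d mod (p−1) = 107 mod 16 = 11; d_q = d mod (q−1) = 7.
m₁ = c^(d_p) mod p: c ≡ 10 (mod 17), and 10^11 mod 17 = 3.
m₂ = c^(d_q) mod q: c ≡ 2 (mod 11), and 2^7 mod 11 = 7.
h = q_inv·(m₁ − m₂) mod p = 14·(3 − 7) mod 17 = 12.
m = m₂ + h·q = 7 + 12·11 = 139.

139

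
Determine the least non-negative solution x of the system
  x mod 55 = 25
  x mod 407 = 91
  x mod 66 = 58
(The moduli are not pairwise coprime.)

11080

gcd(55, 407) = 11 and 11 | (91 − 25), so the pair is consistent; merging gives x ≡ 905 (mod 2035), where 2035 = lcm(55, 407).
gcd(2035, 66) = 11 and 11 | (58 − 905), so the pair is consistent; merging gives x ≡ 11080 (mod 12210), where 12210 = lcm(2035, 66).
The solution is unique modulo lcm(55, 407, 66) = 12210.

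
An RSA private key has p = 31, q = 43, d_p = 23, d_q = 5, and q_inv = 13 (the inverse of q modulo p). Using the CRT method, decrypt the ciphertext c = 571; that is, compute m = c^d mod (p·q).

m₁ = c^(d_p) mod p: c ≡ 13 (mod 31), and 13^23 mod 31 = 24.
m₂ = c^(d_q) mod q: c ≡ 12 (mod 43), and 12^5 mod 43 = 34.
h = q_inv·(m₁ − m₂) mod p = 13·(24 − 34) mod 31 = 25.
m = m₂ + h·q = 34 + 25·43 = 1109.

1109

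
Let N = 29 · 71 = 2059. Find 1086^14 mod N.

Mod 29: 1086 ≡ 13; 13^14 ≡ 1 (mod 29).
Mod 71: 1086 ≡ 21; 21^14 ≡ 5 (mod 71).
Combine by CRT: x ≡ 1 (mod 29), x ≡ 5 (mod 71) ⇒ x ≡ 1567 (mod 2059).

1567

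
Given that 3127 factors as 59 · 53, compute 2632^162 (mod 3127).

Mod 59: 2632 ≡ 36; by Fermat, exponent reduces to 162 mod 58 = 46; 36^46 ≡ 12 (mod 59).
Mod 53: 2632 ≡ 35; by Fermat, exponent reduces to 162 mod 52 = 6; 35^6 ≡ 4 (mod 53).
Combine by CRT: x ≡ 12 (mod 59), x ≡ 4 (mod 53) ⇒ x ≡ 2018 (mod 3127).

2018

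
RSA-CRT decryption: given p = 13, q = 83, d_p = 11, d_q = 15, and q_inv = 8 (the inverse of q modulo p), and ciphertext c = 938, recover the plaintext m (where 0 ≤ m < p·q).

m₁ = c^(d_p) mod p: c ≡ 2 (mod 13), and 2^11 mod 13 = 7.
m₂ = c^(d_q) mod q: c ≡ 25 (mod 83), and 25^15 mod 83 = 3.
h = q_inv·(m₁ − m₂) mod p = 8·(7 − 3) mod 13 = 6.
m = m₂ + h·q = 3 + 6·83 = 501.

501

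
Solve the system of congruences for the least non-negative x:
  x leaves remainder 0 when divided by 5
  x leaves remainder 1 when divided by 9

From x ≡ 0 (mod 5) write x = 0 + 5t. Substituting into x ≡ 1 (mod 9) gives 5t ≡ 1 (mod 9), and since 5⁻¹ ≡ 2 (mod 9), t ≡ 2. Hence x ≡ 0 + 5·2 = 10 (mod 45).

10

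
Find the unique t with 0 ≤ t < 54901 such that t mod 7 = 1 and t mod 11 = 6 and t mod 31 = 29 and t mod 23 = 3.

10445

Combine the congruences pairwise.
From t ≡ 1 (mod 7) write t = 1 + 7s. Substituting into t ≡ 6 (mod 11) gives 7s ≡ 5 (mod 11), and since 7⁻¹ ≡ 8 (mod 11), s ≡ 7. Hence t ≡ 1 + 7·7 = 50 (mod 77).
From t ≡ 50 (mod 77) write t = 50 + 77s. Substituting into t ≡ 29 (mod 31) gives 77s ≡ 10 (mod 31), and since 15⁻¹ ≡ 29 (mod 31), s ≡ 11. Hence t ≡ 50 + 77·11 = 897 (mod 2387).
From t ≡ 897 (mod 2387) write t = 897 + 2387s. Substituting into t ≡ 3 (mod 23) gives 2387s ≡ 3 (mod 23), and since 18⁻¹ ≡ 9 (mod 23), s ≡ 4. Hence t ≡ 897 + 2387·4 = 10445 (mod 54901).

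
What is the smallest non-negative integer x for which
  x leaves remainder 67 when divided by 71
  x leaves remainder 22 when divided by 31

From x ≡ 67 (mod 71) write x = 67 + 71t. Substituting into x ≡ 22 (mod 31) gives 71t ≡ 17 (mod 31), and since 9⁻¹ ≡ 7 (mod 31), t ≡ 26. Hence x ≡ 67 + 71·26 = 1913 (mod 2201).

1913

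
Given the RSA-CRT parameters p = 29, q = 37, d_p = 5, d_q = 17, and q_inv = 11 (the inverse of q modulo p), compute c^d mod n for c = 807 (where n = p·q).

m₁ = c^(d_p) mod p: c ≡ 24 (mod 29), and 24^5 mod 29 = 7.
m₂ = c^(d_q) mod q: c ≡ 30 (mod 37), and 30^17 mod 37 = 21.
h = q_inv·(m₁ − m₂) mod p = 11·(7 − 21) mod 29 = 20.
m = m₂ + h·q = 21 + 20·37 = 761.

761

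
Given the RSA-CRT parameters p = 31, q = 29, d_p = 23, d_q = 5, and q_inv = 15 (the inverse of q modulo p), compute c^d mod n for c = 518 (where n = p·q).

m₁ = c^(d_p) mod p: c ≡ 22 (mod 31), and 22^23 mod 31 = 3.
m₂ = c^(d_q) mod q: c ≡ 25 (mod 29), and 25^5 mod 29 = 20.
h = q_inv·(m₁ − m₂) mod p = 15·(3 − 20) mod 31 = 24.
m = m₂ + h·q = 20 + 24·29 = 716.

716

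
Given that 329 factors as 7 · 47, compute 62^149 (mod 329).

Mod 7: 62 ≡ 6; by Fermat, exponent reduces to 149 mod 6 = 5; 6^5 ≡ 6 (mod 7).
Mod 47: 62 ≡ 15; by Fermat, exponent reduces to 149 mod 46 = 11; 15^11 ≡ 5 (mod 47).
Combine by CRT: x ≡ 6 (mod 7), x ≡ 5 (mod 47) ⇒ x ≡ 146 (mod 329).

146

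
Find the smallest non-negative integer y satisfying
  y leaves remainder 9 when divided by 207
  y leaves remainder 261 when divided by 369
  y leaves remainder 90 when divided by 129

170370

gcd(207, 369) = 9 and 9 | (261 − 9), so the pair is consistent; merging gives y ≡ 630 (mod 8487), where 8487 = lcm(207, 369).
gcd(8487, 129) = 3 and 3 | (90 − 630), so the pair is consistent; merging gives y ≡ 170370 (mod 364941), where 364941 = lcm(8487, 129).
The solution is unique modulo lcm(207, 369, 129) = 364941.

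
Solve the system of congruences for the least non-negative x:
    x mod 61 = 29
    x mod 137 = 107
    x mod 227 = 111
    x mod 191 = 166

325171936

The moduli are pairwise coprime; N = 61·137·227·191 = 362334449.
N/61 = 5939909; 5939909 ≡ 34 (mod 61); 34·9 ≡ 1, so inverse 9.
N/137 = 2644777; 2644777 ≡ 129 (mod 137); 129·17 ≡ 1, so inverse 17.
N/227 = 1596187; 1596187 ≡ 150 (mod 227); 150·56 ≡ 1, so inverse 56.
N/191 = 1897039; 1897039 ≡ 27 (mod 191); 27·92 ≡ 1, so inverse 92.
x ≡ 29·5939909·9 + 107·2644777·17 + 111·1596187·56 + 166·1897039·92 = 45254643612.
45254643612 mod 362334449 = 325171936.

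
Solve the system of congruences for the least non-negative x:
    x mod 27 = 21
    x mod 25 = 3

453

From x ≡ 21 (mod 27) write x = 21 + 27t. Substituting into x ≡ 3 (mod 25) gives 27t ≡ 7 (mod 25), and since 2⁻¹ ≡ 13 (mod 25), t ≡ 16. Hence x ≡ 21 + 27·16 = 453 (mod 675).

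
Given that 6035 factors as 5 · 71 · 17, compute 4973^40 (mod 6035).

Mod 5: 4973 ≡ 3; since 4 | 40, by Fermat 3^40 ≡ 1 (mod 5).
Mod 71: 4973 ≡ 3; 3^40 ≡ 30 (mod 71).
Mod 17: 4973 ≡ 9; by Fermat, exponent reduces to 40 mod 16 = 8; 9^8 ≡ 1 (mod 17).
Combine by CRT: x ≡ 1 (mod 5), x ≡ 30 (mod 71), x ≡ 1 (mod 17) ⇒ x ≡ 5781 (mod 6035).

5781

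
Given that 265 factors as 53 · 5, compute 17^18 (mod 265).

119

Mod 53: 17 ≡ 17; 17^18 ≡ 13 (mod 53).
Mod 5: 17 ≡ 2; by Fermat, exponent reduces to 18 mod 4 = 2; 2^2 ≡ 4 (mod 5).
Combine by CRT: x ≡ 13 (mod 53), x ≡ 4 (mod 5) ⇒ x ≡ 119 (mod 265).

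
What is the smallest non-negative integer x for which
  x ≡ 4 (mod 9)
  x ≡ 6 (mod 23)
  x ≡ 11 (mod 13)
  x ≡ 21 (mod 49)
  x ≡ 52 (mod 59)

7299355

The moduli are pairwise coprime; N = 9·23·13·49·59 = 7779681.
N/9 = 864409; 864409 ≡ 4 (mod 9); 4·7 ≡ 1, so inverse 7.
N/23 = 338247; 338247 ≡ 9 (mod 23); 9·18 ≡ 1, so inverse 18.
N/13 = 598437; 598437 ≡ 8 (mod 13); 8·5 ≡ 1, so inverse 5.
N/49 = 158769; 158769 ≡ 9 (mod 49); 9·11 ≡ 1, so inverse 11.
N/59 = 131859; 131859 ≡ 53 (mod 59); 53·49 ≡ 1, so inverse 49.
x ≡ 4·864409·7 + 6·338247·18 + 11·598437·5 + 21·158769·11 + 52·131859·49 = 466300534.
466300534 mod 7779681 = 7299355.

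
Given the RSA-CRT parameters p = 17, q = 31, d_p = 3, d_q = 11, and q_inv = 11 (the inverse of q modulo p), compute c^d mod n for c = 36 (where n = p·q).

m₁ = c^(d_p) mod p: c ≡ 2 (mod 17), and 2^3 mod 17 = 8.
m₂ = c^(d_q) mod q: c ≡ 5 (mod 31), and 5^11 mod 31 = 25.
h = q_inv·(m₁ − m₂) mod p = 11·(8 − 25) mod 17 = 0.
m = m₂ + h·q = 25 + 0·31 = 25.

25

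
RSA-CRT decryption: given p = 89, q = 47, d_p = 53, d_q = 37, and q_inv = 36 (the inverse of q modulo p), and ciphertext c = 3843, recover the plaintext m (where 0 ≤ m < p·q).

m₁ = c^(d_p) mod p: c ≡ 16 (mod 89), and 16^53 mod 89 = 8.
m₂ = c^(d_q) mod q: c ≡ 36 (mod 47), and 36^37 mod 47 = 21.
h = q_inv·(m₁ − m₂) mod p = 36·(8 − 21) mod 89 = 66.
m = m₂ + h·q = 21 + 66·47 = 3123.

3123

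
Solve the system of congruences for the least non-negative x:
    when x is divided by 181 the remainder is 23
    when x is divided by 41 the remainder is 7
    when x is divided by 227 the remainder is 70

The moduli are pairwise coprime; N = 181·41·227 = 1684567.
N/181 = 9307; 9307 ≡ 76 (mod 181); 76·131 ≡ 1, so inverse 131.
N/41 = 41087; 41087 ≡ 5 (mod 41); 5·33 ≡ 1, so inverse 33.
N/227 = 7421; 7421 ≡ 157 (mod 227); 157·107 ≡ 1, so inverse 107.
x ≡ 23·9307·131 + 7·41087·33 + 70·7421·107 = 93116378.
93116378 mod 1684567 = 465193.

465193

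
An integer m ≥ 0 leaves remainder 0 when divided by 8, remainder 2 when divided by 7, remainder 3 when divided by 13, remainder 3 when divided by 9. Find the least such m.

Combine the congruences pairwise.
From m ≡ 0 (mod 8) write m = 0 + 8t. Substituting into m ≡ 2 (mod 7) gives 8t ≡ 2 (mod 7), and since 1⁻¹ ≡ 1 (mod 7), t ≡ 2. Hence m ≡ 0 + 8·2 = 16 (mod 56).
From m ≡ 16 (mod 56) write m = 16 + 56t. Substituting into m ≡ 3 (mod 13) gives 56t ≡ 0 (mod 13), and since 4⁻¹ ≡ 10 (mod 13), t ≡ 0. Hence m ≡ 16 + 56·0 = 16 (mod 728).
From m ≡ 16 (mod 728) write m = 16 + 728t. Substituting into m ≡ 3 (mod 9) gives 728t ≡ 5 (mod 9), and since 8⁻¹ ≡ 8 (mod 9), t ≡ 4. Hence m ≡ 16 + 728·4 = 2928 (mod 6552).

2928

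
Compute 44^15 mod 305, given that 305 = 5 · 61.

Mod 5: 44 ≡ 4; by Fermat, exponent reduces to 15 mod 4 = 3; 4^3 ≡ 4 (mod 5).
Mod 61: 44 ≡ 44; 44^15 ≡ 11 (mod 61).
Combine by CRT: x ≡ 4 (mod 5), x ≡ 11 (mod 61) ⇒ x ≡ 194 (mod 305).

194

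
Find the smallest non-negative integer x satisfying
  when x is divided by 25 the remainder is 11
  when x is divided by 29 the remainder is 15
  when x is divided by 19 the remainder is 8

711

Combine the congruences pairwise.
From x ≡ 11 (mod 25) write x = 11 + 25t. Substituting into x ≡ 15 (mod 29) gives 25t ≡ 4 (mod 29), and since 25⁻¹ ≡ 7 (mod 29), t ≡ 28. Hence x ≡ 11 + 25·28 = 711 (mod 725).
From x ≡ 711 (mod 725) write x = 711 + 725t. Substituting into x ≡ 8 (mod 19) gives 725t ≡ 0 (mod 19), and since 3⁻¹ ≡ 13 (mod 19), t ≡ 0. Hence x ≡ 711 + 725·0 = 711 (mod 13775).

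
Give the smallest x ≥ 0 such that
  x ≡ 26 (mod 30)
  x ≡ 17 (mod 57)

416

Combine the congruences pairwise.
gcd(30, 57) = 3 and 3 | (17 − 26), so the pair is consistent; merging gives x ≡ 416 (mod 570), where 570 = lcm(30, 57).
The solution is unique modulo lcm(30, 57) = 570.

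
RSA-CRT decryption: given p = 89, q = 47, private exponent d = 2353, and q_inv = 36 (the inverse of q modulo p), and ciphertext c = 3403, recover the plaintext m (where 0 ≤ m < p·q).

4166

d_p = d mod (p−1) = 2353 mod 88 = 65; d_q = d mod (q−1) = 7.
m₁ = c^(d_p) mod p: c ≡ 21 (mod 89), and 21^65 mod 89 = 72.
m₂ = c^(d_q) mod q: c ≡ 19 (mod 47), and 19^7 mod 47 = 30.
h = q_inv·(m₁ − m₂) mod p = 36·(72 − 30) mod 89 = 88.
m = m₂ + h·q = 30 + 88·47 = 4166.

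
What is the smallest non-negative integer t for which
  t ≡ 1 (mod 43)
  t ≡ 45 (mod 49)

388

Combine the congruences pairwise.
From t ≡ 1 (mod 43) write t = 1 + 43s. Substituting into t ≡ 45 (mod 49) gives 43s ≡ 44 (mod 49), and since 43⁻¹ ≡ 8 (mod 49), s ≡ 9. Hence t ≡ 1 + 43·9 = 388 (mod 2107).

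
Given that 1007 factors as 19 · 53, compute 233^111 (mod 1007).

Mod 19: 233 ≡ 5; by Fermat, exponent reduces to 111 mod 18 = 3; 5^3 ≡ 11 (mod 19).
Mod 53: 233 ≡ 21; by Fermat, exponent reduces to 111 mod 52 = 7; 21^7 ≡ 35 (mod 53).
Combine by CRT: x ≡ 11 (mod 19), x ≡ 35 (mod 53) ⇒ x ≡ 353 (mod 1007).

353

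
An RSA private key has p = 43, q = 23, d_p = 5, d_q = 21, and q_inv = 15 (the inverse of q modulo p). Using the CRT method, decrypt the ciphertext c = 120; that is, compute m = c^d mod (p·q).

m₁ = c^(d_p) mod p: c ≡ 34 (mod 43), and 34^5 mod 43 = 33.
m₂ = c^(d_q) mod q: c ≡ 5 (mod 23), and 5^21 mod 23 = 14.
h = q_inv·(m₁ − m₂) mod p = 15·(33 − 14) mod 43 = 27.
m = m₂ + h·q = 14 + 27·23 = 635.

635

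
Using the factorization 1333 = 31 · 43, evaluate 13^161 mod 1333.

Mod 31: 13 ≡ 13; by Fermat, exponent reduces to 161 mod 30 = 11; 13^11 ≡ 3 (mod 31).
Mod 43: 13 ≡ 13; by Fermat, exponent reduces to 161 mod 42 = 35; 13^35 ≡ 6 (mod 43).
Combine by CRT: x ≡ 3 (mod 31), x ≡ 6 (mod 43) ⇒ x ≡ 995 (mod 1333).

995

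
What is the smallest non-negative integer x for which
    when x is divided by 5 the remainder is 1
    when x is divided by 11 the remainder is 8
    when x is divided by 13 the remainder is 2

Combine the congruences pairwise.
From x ≡ 1 (mod 5) write x = 1 + 5t. Substituting into x ≡ 8 (mod 11) gives 5t ≡ 7 (mod 11), and since 5⁻¹ ≡ 9 (mod 11), t ≡ 8. Hence x ≡ 1 + 5·8 = 41 (mod 55).
From x ≡ 41 (mod 55) write x = 41 + 55t. Substituting into x ≡ 2 (mod 13) gives 55t ≡ 0 (mod 13), and since 3⁻¹ ≡ 9 (mod 13), t ≡ 0. Hence x ≡ 41 + 55·0 = 41 (mod 715).

41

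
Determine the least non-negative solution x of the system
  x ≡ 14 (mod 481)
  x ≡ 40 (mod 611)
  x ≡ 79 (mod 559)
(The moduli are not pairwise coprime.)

782120

gcd(481, 611) = 13 and 13 | (40 − 14), so the pair is consistent; merging gives x ≡ 13482 (mod 22607), where 22607 = lcm(481, 611).
gcd(22607, 559) = 13 and 13 | (79 − 13482), so the pair is consistent; merging gives x ≡ 782120 (mod 972101), where 972101 = lcm(22607, 559).
The solution is unique modulo lcm(481, 611, 559) = 972101.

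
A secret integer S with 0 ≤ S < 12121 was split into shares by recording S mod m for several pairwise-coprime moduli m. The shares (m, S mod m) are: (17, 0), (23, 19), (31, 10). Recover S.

From S ≡ 0 (mod 17) write S = 0 + 17t. Substituting into S ≡ 19 (mod 23) gives 17t ≡ 19 (mod 23), and since 17⁻¹ ≡ 19 (mod 23), t ≡ 16. Hence S ≡ 0 + 17·16 = 272 (mod 391).
From S ≡ 272 (mod 391) write S = 272 + 391t. Substituting into S ≡ 10 (mod 31) gives 391t ≡ 17 (mod 31), and since 19⁻¹ ≡ 18 (mod 31), t ≡ 27. Hence S ≡ 272 + 391·27 = 10829 (mod 12121).

10829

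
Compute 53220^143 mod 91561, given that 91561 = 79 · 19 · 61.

419

Mod 79: 53220 ≡ 53; by Fermat, exponent reduces to 143 mod 78 = 65; 53^65 ≡ 24 (mod 79).
Mod 19: 53220 ≡ 1; by Fermat, exponent reduces to 143 mod 18 = 17; 1^17 ≡ 1 (mod 19).
Mod 61: 53220 ≡ 28; by Fermat, exponent reduces to 143 mod 60 = 23; 28^23 ≡ 53 (mod 61).
Combine by CRT: x ≡ 24 (mod 79), x ≡ 1 (mod 19), x ≡ 53 (mod 61) ⇒ x ≡ 419 (mod 91561).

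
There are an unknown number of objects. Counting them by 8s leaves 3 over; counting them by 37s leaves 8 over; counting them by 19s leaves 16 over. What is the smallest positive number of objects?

3227

From N ≡ 3 (mod 8) write N = 3 + 8t. Substituting into N ≡ 8 (mod 37) gives 8t ≡ 5 (mod 37), and since 8⁻¹ ≡ 14 (mod 37), t ≡ 33. Hence N ≡ 3 + 8·33 = 267 (mod 296).
From N ≡ 267 (mod 296) write N = 267 + 296t. Substituting into N ≡ 16 (mod 19) gives 296t ≡ 15 (mod 19), and since 11⁻¹ ≡ 7 (mod 19), t ≡ 10. Hence N ≡ 267 + 296·10 = 3227 (mod 5624).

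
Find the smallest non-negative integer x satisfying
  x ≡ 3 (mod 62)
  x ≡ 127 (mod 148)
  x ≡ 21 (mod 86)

gcd(62, 148) = 2 and 2 | (127 − 3), so the pair is consistent; merging gives x ≡ 127 (mod 4588), where 4588 = lcm(62, 148).
gcd(4588, 86) = 2 and 2 | (21 − 127), so the pair is consistent; merging gives x ≡ 128591 (mod 197284), where 197284 = lcm(4588, 86).
The solution is unique modulo lcm(62, 148, 86) = 197284.

128591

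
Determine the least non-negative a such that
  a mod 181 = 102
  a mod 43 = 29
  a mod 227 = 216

212234

From a ≡ 102 (mod 181) write a = 102 + 181t. Substituting into a ≡ 29 (mod 43) gives 181t ≡ 13 (mod 43), and since 9⁻¹ ≡ 24 (mod 43), t ≡ 11. Hence a ≡ 102 + 181·11 = 2093 (mod 7783).
From a ≡ 2093 (mod 7783) write a = 2093 + 7783t. Substituting into a ≡ 216 (mod 227) gives 7783t ≡ 166 (mod 227), and since 65⁻¹ ≡ 7 (mod 227), t ≡ 27. Hence a ≡ 2093 + 7783·27 = 212234 (mod 1766741).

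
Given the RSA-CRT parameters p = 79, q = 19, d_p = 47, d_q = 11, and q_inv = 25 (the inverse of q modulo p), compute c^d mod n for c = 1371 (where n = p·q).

1074

m₁ = c^(d_p) mod p: c ≡ 28 (mod 79), and 28^47 mod 79 = 47.
m₂ = c^(d_q) mod q: c ≡ 3 (mod 19), and 3^11 mod 19 = 10.
h = q_inv·(m₁ − m₂) mod p = 25·(47 − 10) mod 79 = 56.
m = m₂ + h·q = 10 + 56·19 = 1074.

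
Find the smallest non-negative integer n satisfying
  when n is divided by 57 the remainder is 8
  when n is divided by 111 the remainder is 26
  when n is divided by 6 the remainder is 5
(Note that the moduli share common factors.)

2801

Combine the congruences pairwise.
gcd(57, 111) = 3 and 3 | (26 − 8), so the pair is consistent; merging gives n ≡ 692 (mod 2109), where 2109 = lcm(57, 111).
gcd(2109, 6) = 3 and 3 | (5 − 692), so the pair is consistent; merging gives n ≡ 2801 (mod 4218), where 4218 = lcm(2109, 6).
The solution is unique modulo lcm(57, 111, 6) = 4218.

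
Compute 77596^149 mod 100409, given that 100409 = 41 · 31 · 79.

Mod 41: 77596 ≡ 24; by Fermat, exponent reduces to 149 mod 40 = 29; 24^29 ≡ 26 (mod 41).
Mod 31: 77596 ≡ 3; by Fermat, exponent reduces to 149 mod 30 = 29; 3^29 ≡ 21 (mod 31).
Mod 79: 77596 ≡ 18; by Fermat, exponent reduces to 149 mod 78 = 71; 18^71 ≡ 38 (mod 79).
Combine by CRT: x ≡ 26 (mod 41), x ≡ 21 (mod 31), x ≡ 38 (mod 79) ⇒ x ≡ 48939 (mod 100409).

48939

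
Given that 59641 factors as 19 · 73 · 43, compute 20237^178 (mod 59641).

37378

Mod 19: 20237 ≡ 2; by Fermat, exponent reduces to 178 mod 18 = 16; 2^16 ≡ 5 (mod 19).
Mod 73: 20237 ≡ 16; by Fermat, exponent reduces to 178 mod 72 = 34; 16^34 ≡ 2 (mod 73).
Mod 43: 20237 ≡ 27; by Fermat, exponent reduces to 178 mod 42 = 10; 27^10 ≡ 11 (mod 43).
Combine by CRT: x ≡ 5 (mod 19), x ≡ 2 (mod 73), x ≡ 11 (mod 43) ⇒ x ≡ 37378 (mod 59641).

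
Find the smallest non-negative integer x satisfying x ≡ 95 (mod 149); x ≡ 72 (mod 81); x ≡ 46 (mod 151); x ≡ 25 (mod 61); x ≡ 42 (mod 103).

The moduli are pairwise coprime; N = 149·81·151·61·103 = 11450258577.
N/149 = 76847373; 76847373 ≡ 27 (mod 149); 27·138 ≡ 1, so inverse 138.
N/81 = 141361217; 141361217 ≡ 17 (mod 81); 17·62 ≡ 1, so inverse 62.
N/151 = 75829527; 75829527 ≡ 45 (mod 151); 45·47 ≡ 1, so inverse 47.
N/61 = 187709157; 187709157 ≡ 18 (mod 61); 18·17 ≡ 1, so inverse 17.
N/103 = 111167559; 111167559 ≡ 71 (mod 103); 71·74 ≡ 1, so inverse 74.
x ≡ 95·76847373·138 + 72·141361217·62 + 46·75829527·47 + 25·187709157·17 + 42·111167559·74 = 2227734135189.
2227734135189 mod 11450258577 = 6383971251.

6383971251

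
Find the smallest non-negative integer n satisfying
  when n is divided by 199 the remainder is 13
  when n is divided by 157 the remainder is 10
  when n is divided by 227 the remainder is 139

6978346

The moduli are pairwise coprime; M = 199·157·227 = 7092161.
M/199 = 35639; 35639 ≡ 18 (mod 199); 18·188 ≡ 1, so inverse 188.
M/157 = 45173; 45173 ≡ 114 (mod 157); 114·73 ≡ 1, so inverse 73.
M/227 = 31243; 31243 ≡ 144 (mod 227); 144·134 ≡ 1, so inverse 134.
n ≡ 13·35639·188 + 10·45173·73 + 139·31243·134 = 702010124.
702010124 mod 7092161 = 6978346.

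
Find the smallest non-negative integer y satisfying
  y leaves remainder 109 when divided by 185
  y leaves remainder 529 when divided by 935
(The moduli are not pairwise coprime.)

gcd(185, 935) = 5 and 5 | (529 − 109), so the pair is consistent; merging gives y ≡ 30449 (mod 34595), where 34595 = lcm(185, 935).
The solution is unique modulo lcm(185, 935) = 34595.

30449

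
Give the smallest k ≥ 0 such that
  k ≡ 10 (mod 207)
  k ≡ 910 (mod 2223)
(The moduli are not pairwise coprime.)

20917

Combine the congruences pairwise.
gcd(207, 2223) = 9 and 9 | (910 − 10), so the pair is consistent; merging gives k ≡ 20917 (mod 51129), where 51129 = lcm(207, 2223).
The solution is unique modulo lcm(207, 2223) = 51129.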